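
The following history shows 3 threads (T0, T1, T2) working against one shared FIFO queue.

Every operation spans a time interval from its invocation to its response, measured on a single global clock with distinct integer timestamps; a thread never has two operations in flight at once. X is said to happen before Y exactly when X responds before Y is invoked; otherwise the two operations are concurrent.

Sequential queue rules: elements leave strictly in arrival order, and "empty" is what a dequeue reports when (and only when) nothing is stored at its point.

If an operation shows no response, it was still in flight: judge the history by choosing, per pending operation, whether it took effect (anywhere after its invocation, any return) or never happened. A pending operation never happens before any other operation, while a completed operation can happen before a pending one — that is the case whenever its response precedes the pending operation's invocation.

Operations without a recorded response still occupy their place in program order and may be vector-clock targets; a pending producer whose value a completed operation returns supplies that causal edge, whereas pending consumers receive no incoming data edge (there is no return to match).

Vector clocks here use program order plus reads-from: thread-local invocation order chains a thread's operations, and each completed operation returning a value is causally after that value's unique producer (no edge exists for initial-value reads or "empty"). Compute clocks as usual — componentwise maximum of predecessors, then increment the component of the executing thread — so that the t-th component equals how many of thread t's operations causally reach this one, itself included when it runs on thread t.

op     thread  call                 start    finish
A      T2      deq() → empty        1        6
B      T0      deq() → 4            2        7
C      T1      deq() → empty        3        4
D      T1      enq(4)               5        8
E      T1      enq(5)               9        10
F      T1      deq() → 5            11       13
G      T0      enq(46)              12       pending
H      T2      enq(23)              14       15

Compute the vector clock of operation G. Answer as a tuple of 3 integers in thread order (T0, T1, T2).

(2, 2, 0)

VC(A, invoked at 1): no causal predecessors; +1 on T2 → (0, 0, 1)
VC(C, invoked at 3): no causal predecessors; +1 on T1 → (0, 1, 0)
from VC(A)=(0, 0, 1), H (invoked 14) maxes components and bumps T2 → (0, 0, 2)
from VC(C)=(0, 1, 0), D (invoked 5) maxes components and bumps T1 → (0, 2, 0)
from VC(D)=(0, 2, 0), E (invoked 9) maxes components and bumps T1 → (0, 3, 0)
from VC(D)=(0, 2, 0), B (invoked 2) maxes components and bumps T0 → (1, 2, 0)
from VC(E)=(0, 3, 0), F (invoked 11) maxes components and bumps T1 → (0, 4, 0)
from VC(B)=(1, 2, 0), G (invoked 12) maxes components and bumps T0 → (2, 2, 0)
target: VC(G) = (2, 2, 0)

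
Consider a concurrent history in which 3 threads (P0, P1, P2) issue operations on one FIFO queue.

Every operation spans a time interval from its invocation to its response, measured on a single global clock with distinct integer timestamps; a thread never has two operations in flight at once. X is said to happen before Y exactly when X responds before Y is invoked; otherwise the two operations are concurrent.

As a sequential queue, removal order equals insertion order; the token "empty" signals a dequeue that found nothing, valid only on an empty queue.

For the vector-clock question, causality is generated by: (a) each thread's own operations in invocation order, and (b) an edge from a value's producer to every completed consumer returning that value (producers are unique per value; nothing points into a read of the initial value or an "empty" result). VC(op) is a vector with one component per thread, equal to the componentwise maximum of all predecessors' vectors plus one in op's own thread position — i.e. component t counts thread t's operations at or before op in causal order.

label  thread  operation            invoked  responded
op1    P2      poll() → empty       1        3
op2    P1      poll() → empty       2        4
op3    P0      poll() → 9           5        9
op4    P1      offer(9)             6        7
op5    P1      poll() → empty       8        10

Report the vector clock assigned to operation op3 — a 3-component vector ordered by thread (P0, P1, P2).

root op op1, invoked 1: fresh clock plus P2's own tick → (0, 0, 1)
root op op2, invoked 2: fresh clock plus P1's own tick → (0, 1, 0)
merge at op4 (invoked 6): VC(op2)=(0, 1, 0), own-thread bump on P1 → (0, 2, 0)
merge at op5 (invoked 8): VC(op4)=(0, 2, 0), own-thread bump on P1 → (0, 3, 0)
merge at op3 (invoked 5): VC(op4)=(0, 2, 0), own-thread bump on P0 → (1, 2, 0)
target: VC(op3) = (1, 2, 0)

(1, 2, 0)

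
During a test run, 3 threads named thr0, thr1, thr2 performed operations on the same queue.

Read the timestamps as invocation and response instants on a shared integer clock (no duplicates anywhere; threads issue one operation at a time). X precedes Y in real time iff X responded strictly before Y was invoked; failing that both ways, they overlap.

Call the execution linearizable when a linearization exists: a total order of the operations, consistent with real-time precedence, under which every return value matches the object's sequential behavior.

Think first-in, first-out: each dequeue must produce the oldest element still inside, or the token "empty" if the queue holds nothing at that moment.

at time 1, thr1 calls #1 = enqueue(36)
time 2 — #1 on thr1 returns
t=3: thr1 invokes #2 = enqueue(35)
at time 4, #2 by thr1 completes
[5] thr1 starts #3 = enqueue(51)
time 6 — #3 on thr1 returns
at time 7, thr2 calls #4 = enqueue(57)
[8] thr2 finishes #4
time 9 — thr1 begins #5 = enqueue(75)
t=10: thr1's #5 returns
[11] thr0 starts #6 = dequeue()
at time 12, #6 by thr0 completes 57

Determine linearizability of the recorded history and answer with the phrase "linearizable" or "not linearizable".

not linearizable

cut after 11 events: linearizable; cut after 12 events (#6 responds, time 12): not linearizable
a single order respects real time; the 6 completed queue operations fail replay along it
take #1, #2, #3, #4, #5, #6: step 6 already fails, because #6 dequeue() → 57 cannot occur there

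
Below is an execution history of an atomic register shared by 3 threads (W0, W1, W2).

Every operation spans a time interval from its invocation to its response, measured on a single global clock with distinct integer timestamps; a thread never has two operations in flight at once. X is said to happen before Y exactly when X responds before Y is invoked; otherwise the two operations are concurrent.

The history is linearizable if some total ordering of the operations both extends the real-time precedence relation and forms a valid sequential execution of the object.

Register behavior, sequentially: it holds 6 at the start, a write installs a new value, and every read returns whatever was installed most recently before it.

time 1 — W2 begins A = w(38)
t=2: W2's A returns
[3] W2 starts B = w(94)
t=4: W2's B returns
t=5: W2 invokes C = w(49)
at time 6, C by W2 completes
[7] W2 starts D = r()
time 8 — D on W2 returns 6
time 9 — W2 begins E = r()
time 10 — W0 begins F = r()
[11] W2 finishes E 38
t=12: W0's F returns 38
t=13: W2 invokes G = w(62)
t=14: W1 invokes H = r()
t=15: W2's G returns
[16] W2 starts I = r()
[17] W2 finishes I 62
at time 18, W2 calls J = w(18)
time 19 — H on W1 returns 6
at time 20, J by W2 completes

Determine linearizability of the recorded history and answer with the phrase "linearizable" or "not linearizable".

not linearizable

prefix check: 1..7 passes, 1..8 fails once D's time-8 response joins
exactly one order of the 4 completed ops respects real time; the atomic register replay fails
take A, B, C, D: step 4 already fails, because D r() → 6 cannot occur there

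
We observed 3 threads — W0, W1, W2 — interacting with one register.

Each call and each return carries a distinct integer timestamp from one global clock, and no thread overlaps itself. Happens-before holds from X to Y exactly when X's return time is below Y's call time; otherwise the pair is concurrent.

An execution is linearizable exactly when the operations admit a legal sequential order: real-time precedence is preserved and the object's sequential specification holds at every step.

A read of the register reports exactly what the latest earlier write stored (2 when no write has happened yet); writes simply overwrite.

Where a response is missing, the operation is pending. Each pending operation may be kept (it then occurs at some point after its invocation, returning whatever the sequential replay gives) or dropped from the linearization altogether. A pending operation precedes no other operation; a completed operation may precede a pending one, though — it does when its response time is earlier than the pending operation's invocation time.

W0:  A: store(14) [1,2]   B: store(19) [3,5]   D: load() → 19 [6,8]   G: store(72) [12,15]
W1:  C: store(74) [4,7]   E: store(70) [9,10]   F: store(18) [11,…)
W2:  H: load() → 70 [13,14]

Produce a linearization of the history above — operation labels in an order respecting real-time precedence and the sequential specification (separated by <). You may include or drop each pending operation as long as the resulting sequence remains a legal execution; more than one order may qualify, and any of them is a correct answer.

A < B < D < C < E < H < F < G

after step 1 (A store(14)): value 14
after step 2 (B store(19)): value 19
after step 3 (D load() → 19): value 19
after step 4 (C store(74)): value 74
after step 5 (E store(70)): value 70
after step 6 (H load() → 70): value 70
after step 7 (F store(18) (pending, included)): value 18
after step 8 (G store(72)): value 72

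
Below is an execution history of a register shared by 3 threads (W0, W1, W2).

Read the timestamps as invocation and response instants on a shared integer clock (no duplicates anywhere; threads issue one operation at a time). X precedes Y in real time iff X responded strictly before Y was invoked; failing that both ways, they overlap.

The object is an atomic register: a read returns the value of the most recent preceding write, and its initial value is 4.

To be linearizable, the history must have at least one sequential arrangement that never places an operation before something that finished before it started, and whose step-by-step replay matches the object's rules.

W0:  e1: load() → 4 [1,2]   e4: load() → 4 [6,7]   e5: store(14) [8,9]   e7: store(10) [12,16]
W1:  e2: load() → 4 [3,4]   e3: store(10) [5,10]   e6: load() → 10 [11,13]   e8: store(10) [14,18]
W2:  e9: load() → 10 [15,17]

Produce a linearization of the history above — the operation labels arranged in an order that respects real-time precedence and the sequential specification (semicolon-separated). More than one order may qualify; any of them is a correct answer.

1. e1 load() → 4, leaving value 4
2. e2 load() → 4, leaving value 4
3. e4 load() → 4, leaving value 4
4. e3 store(10), leaving value 10
5. e5 store(14), leaving value 14
6. e7 store(10), leaving value 10
7. e6 load() → 10, leaving value 10
8. e8 store(10), leaving value 10
9. e9 load() → 10, leaving value 10

e1; e2; e4; e3; e5; e7; e6; e8; e9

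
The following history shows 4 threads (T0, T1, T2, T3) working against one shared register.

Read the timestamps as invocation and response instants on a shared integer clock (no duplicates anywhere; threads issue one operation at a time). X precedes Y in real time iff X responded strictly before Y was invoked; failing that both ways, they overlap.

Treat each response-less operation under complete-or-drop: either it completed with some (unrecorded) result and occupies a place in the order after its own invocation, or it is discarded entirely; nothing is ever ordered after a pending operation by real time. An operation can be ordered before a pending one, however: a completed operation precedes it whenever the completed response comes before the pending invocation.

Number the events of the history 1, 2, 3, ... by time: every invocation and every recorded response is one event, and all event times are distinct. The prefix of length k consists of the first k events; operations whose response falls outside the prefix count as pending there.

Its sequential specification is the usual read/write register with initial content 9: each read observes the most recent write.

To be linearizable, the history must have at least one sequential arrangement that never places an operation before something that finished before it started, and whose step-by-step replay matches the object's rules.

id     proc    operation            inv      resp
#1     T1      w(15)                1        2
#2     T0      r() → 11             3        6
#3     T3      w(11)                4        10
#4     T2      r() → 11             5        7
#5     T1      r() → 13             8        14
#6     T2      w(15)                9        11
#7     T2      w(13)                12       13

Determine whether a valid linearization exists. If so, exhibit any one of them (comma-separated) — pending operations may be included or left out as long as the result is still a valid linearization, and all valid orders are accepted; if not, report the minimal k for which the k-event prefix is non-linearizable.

linearizable — witness: #1, #3, #2, #4, #6, #7, #5

1. #1 w(15), leaving value 15
2. #3 w(11), leaving value 11
3. #2 r() → 11, leaving value 11
4. #4 r() → 11, leaving value 11
5. #6 w(15), leaving value 15
6. #7 w(13), leaving value 13
7. #5 r() → 13, leaving value 13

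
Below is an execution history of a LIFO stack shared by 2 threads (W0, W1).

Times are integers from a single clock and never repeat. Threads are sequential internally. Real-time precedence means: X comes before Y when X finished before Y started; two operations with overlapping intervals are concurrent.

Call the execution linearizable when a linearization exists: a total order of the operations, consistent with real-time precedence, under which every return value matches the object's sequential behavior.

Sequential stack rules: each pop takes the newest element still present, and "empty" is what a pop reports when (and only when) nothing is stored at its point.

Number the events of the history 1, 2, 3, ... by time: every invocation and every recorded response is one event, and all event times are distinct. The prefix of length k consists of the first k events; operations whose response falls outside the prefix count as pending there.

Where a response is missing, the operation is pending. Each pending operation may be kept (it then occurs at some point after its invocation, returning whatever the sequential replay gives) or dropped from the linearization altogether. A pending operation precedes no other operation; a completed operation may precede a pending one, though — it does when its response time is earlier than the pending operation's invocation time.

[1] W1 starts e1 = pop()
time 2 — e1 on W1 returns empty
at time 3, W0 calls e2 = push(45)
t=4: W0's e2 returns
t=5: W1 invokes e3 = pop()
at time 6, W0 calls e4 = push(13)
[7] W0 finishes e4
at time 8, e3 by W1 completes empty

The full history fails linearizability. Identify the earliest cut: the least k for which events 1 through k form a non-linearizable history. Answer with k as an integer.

events 1..7 are linearizable, e.g. via e1, e2, e3, e4:
1. e1 pop() → empty, leaving stack <>
2. e2 push(45), leaving stack <45>
3. e3 pop() (pending, included), leaving stack <>
4. e4 push(13), leaving stack <13>
event 8 — e3's response, time 8 — after it, nothing linearizes
for example e1, e2, e3, e4 fails at step 3: e3 pop() → empty is not legal there
for example e1, e2, e4, e3 fails at step 4: e3 pop() → empty is not legal there

8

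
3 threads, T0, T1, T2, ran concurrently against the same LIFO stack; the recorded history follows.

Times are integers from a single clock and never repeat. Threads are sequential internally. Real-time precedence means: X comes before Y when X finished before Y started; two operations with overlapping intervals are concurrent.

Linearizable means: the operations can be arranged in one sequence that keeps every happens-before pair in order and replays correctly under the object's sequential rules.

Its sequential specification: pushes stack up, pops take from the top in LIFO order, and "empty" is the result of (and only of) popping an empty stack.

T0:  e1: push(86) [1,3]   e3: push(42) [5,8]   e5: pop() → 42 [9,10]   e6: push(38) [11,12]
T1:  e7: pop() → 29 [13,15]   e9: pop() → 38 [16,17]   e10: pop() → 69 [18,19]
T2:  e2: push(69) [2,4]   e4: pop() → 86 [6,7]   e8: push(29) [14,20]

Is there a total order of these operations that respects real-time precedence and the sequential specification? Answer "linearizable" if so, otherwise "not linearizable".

linearizable

witness order: e2, e1, e4, e3, e5, e6, e8, e7, e9, e10
after step 1 (e2 push(69)): stack <69>
after step 2 (e1 push(86)): stack <69,86>
after step 3 (e4 pop() → 86): stack <69>
after step 4 (e3 push(42)): stack <69,42>
after step 5 (e5 pop() → 42): stack <69>
after step 6 (e6 push(38)): stack <69,38>
after step 7 (e8 push(29)): stack <69,38,29>
after step 8 (e7 pop() → 29): stack <69,38>
after step 9 (e9 pop() → 38): stack <69>
after step 10 (e10 pop() → 69): stack <>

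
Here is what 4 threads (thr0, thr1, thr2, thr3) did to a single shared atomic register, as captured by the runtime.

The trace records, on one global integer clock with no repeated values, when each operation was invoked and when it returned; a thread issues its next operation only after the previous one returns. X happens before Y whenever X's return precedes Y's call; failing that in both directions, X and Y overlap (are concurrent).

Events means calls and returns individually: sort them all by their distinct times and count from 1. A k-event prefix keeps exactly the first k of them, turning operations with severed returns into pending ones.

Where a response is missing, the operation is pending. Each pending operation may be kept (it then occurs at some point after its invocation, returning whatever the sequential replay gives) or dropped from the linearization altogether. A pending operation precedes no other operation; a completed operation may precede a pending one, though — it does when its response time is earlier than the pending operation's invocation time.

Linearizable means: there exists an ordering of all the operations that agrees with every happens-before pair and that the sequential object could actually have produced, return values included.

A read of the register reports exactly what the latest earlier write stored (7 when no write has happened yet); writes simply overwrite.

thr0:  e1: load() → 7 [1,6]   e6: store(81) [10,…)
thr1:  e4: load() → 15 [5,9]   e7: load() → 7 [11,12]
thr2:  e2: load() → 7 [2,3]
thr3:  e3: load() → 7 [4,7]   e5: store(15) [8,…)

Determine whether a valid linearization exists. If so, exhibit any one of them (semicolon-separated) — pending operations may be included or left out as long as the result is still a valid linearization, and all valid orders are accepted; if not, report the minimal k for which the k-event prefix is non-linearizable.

prefix check: 1..11 passes, 1..12 fails once e7's time-12 response joins
8 orders of the 5 completed atomic register ops respect real time; none is legal
no escape via the 2 pending operations (e5, e6): every completion choice fails
e.g. e1, e2, e3, e4, e7 (pending dropped): illegal at step 4, since e4 load() → 15 cannot apply there
e.g. e1, e2, e4, e3, e7 (pending dropped): illegal at step 3, since e4 load() → 15 cannot apply there

not linearizable — minimal violating prefix: 12 events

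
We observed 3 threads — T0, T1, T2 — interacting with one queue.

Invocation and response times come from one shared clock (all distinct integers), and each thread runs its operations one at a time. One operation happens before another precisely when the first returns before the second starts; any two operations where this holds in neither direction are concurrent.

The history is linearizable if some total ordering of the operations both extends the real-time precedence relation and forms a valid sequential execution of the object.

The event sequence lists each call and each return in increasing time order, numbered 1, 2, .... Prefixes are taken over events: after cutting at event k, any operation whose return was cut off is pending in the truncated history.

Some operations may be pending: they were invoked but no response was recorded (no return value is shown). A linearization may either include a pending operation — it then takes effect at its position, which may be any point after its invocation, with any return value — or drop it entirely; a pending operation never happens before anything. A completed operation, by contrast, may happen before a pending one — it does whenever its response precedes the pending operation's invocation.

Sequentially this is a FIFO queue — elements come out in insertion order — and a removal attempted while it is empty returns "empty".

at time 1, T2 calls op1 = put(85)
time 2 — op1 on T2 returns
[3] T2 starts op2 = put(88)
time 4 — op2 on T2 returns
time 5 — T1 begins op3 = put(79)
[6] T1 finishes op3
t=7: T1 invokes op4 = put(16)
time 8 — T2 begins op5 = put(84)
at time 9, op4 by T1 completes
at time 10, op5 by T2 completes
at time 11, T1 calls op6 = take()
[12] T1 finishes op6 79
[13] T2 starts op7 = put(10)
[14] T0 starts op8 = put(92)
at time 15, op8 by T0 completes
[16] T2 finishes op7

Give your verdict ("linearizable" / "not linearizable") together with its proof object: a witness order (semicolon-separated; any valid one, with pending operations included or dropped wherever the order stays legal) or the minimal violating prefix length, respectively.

cut after 11 events: linearizable; cut after 12 events (op6 responds, time 12): not linearizable
all 2 real-time-respecting orders fail — 6 completed queue operations, no legal replay
take op1, op2, op3, op4, op5, op6: step 6 already fails, because op6 take() → 79 cannot occur there
take op1, op2, op3, op5, op4, op6: step 6 already fails, because op6 take() → 79 cannot occur there

not linearizable — minimal violating prefix: 12 events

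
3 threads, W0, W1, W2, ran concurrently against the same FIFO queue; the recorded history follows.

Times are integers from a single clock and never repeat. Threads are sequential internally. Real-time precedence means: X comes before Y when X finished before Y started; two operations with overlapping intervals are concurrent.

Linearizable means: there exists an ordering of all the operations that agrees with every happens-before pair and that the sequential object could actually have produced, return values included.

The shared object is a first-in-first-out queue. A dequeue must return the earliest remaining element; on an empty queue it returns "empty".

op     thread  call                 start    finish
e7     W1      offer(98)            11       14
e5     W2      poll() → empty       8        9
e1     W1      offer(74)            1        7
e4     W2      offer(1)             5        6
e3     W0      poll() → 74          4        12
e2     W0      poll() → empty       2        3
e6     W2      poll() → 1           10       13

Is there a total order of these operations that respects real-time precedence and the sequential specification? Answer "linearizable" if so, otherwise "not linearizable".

events 1..8 are fine; event 9 — the response of e5 at time 9 — makes the prefix non-linearizable
4 completed operations, 3 real-time-consistent orders — every FIFO queue replay fails
no escape via the 1 pending operation (e3): every completion choice fails
sample order e1, e2, e4, e5 (pending dropped) stalls at step 2 — e2 poll() → empty has no legal effect
sample order e2, e1, e4, e5 (pending dropped) stalls at step 4 — e5 poll() → empty has no legal effect

not linearizable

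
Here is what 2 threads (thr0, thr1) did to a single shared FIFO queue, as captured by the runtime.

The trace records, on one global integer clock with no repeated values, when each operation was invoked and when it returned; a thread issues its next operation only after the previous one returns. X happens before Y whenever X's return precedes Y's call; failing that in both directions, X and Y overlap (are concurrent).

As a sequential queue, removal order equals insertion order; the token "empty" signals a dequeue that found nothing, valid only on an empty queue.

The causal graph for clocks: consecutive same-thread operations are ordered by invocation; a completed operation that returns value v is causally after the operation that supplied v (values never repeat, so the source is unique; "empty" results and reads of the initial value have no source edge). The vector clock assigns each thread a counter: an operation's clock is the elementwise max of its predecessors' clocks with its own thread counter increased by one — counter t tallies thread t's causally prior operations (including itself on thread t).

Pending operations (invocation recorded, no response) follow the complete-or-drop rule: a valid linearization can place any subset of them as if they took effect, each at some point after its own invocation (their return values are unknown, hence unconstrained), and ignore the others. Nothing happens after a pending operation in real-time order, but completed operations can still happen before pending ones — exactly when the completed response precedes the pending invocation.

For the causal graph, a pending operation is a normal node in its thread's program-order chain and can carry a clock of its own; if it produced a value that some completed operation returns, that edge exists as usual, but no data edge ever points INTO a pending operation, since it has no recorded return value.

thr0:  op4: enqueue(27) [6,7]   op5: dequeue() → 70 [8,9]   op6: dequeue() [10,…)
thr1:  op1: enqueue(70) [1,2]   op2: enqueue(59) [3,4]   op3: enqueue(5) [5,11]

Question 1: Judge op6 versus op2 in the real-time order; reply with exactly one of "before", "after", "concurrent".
after

op6 spans [10,…), op2 spans [3,4]
resp(op2)=4 < inv(op6)=10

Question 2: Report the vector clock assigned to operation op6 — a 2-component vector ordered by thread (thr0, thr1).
(3, 1)

no predecessors for op1 (invoked 1): thr1 increments from zero → (0, 1)
no predecessors for op4 (invoked 6): thr0 increments from zero → (1, 0)
invoked at 3, op2 merges VC(op1)=(0, 1) and bumps thr1's slot → (0, 2)
invoked at 5, op3 merges VC(op2)=(0, 2) and bumps thr1's slot → (0, 3)
invoked at 8, op5 merges VC(op1)=(0, 1), VC(op4)=(1, 0) and bumps thr0's slot → (2, 1)
invoked at 10, op6 merges VC(op5)=(2, 1) and bumps thr0's slot → (3, 1)
target: VC(op6) = (3, 1)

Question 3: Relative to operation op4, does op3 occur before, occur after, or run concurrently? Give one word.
concurrent

op3 spans [5,11], op4 spans [6,7]
the intervals overlap in both directions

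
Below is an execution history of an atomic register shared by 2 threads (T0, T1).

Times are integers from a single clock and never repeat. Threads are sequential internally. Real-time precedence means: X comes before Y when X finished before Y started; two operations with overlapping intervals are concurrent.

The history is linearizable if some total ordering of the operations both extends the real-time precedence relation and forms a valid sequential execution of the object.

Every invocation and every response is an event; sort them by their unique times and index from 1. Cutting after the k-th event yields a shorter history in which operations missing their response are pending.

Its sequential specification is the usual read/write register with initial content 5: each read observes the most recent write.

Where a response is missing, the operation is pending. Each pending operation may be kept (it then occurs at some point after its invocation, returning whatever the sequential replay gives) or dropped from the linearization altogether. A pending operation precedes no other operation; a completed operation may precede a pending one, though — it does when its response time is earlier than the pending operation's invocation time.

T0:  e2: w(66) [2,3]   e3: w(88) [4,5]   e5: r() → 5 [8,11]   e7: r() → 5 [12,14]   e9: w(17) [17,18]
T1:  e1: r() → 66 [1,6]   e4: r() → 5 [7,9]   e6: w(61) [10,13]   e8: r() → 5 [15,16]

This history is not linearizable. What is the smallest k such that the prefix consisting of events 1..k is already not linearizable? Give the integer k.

events 1..8 are linearizable, e.g. via e2, e1, e3:
after step 1 (e2 w(66)): value 66
after step 2 (e1 r() → 66): value 66
after step 3 (e3 w(88)): value 88
adding event 9 (e4 responds at 9) leaves no legal real-time order
including or dropping the 1 pending operation (e5) in any combination fails
for example e1, e2, e3, e4 (pending dropped) fails at step 1: e1 r() → 66 is not legal there
for example e2, e1, e3, e4 (pending dropped) fails at step 4: e4 r() → 5 is not legal there

9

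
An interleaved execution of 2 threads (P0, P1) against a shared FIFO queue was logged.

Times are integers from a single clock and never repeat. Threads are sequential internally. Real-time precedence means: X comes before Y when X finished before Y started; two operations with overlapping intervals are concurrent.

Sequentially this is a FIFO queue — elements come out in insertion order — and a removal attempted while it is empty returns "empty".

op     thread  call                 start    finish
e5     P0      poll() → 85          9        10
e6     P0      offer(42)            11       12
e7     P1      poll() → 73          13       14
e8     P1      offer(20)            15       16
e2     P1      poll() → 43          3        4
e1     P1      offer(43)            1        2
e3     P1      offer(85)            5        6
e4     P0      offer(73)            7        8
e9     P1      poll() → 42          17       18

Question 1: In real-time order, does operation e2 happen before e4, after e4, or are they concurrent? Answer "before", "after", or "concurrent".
before

e2 spans [3,4], e4 spans [7,8]
resp(e2)=4 < inv(e4)=7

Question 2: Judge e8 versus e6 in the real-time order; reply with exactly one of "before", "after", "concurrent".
after

e8 spans [15,16], e6 spans [11,12]
resp(e6)=12 < inv(e8)=15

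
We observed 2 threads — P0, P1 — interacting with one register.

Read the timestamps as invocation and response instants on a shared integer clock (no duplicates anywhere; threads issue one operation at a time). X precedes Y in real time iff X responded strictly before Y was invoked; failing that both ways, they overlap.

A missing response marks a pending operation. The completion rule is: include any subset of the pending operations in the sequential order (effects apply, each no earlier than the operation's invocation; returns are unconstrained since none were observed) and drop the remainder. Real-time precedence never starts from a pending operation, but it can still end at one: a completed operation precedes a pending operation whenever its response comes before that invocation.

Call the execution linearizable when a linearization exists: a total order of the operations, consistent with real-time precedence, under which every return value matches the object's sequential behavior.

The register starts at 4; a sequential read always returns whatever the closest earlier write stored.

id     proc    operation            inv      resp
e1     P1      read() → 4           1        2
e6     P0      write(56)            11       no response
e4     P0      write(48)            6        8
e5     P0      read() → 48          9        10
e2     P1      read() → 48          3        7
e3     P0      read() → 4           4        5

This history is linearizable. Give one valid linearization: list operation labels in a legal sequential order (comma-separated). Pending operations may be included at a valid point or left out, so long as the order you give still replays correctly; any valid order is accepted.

e1, e3, e4, e2, e5

after step 1 (e1 read() → 4): value 4
after step 2 (e3 read() → 4): value 4
after step 3 (e4 write(48)): value 48
after step 4 (e2 read() → 48): value 48
after step 5 (e5 read() → 48): value 48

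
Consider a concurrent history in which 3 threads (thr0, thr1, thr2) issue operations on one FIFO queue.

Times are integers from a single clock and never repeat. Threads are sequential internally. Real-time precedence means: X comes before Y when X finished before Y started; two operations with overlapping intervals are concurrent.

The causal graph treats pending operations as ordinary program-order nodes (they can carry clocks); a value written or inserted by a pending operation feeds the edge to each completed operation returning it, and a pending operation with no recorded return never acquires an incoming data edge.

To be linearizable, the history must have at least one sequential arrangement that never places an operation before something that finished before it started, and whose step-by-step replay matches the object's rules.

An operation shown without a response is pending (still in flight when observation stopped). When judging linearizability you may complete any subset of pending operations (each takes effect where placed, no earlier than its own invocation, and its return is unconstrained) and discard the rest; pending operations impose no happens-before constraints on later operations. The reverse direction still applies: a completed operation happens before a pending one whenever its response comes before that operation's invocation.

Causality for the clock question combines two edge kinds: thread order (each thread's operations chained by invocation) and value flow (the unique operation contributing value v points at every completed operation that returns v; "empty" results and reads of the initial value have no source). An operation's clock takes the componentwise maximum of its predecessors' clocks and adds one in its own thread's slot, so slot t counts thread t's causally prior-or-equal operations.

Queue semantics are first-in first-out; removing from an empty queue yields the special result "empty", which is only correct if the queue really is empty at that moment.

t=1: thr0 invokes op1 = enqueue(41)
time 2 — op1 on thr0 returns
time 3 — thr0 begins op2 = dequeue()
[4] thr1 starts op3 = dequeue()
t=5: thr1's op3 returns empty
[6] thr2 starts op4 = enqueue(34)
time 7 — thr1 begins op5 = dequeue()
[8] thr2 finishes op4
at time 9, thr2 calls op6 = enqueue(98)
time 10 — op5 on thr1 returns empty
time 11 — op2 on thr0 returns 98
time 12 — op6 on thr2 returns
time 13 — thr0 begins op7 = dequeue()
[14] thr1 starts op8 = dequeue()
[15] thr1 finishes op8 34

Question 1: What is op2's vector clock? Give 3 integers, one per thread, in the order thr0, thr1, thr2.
(2, 0, 2)

root op op4, invoked 6: fresh clock plus thr2's own tick → (0, 0, 1)
root op op3, invoked 4: fresh clock plus thr1's own tick → (0, 1, 0)
root op op1, invoked 1: fresh clock plus thr0's own tick → (1, 0, 0)
VC(op6, invoked at 9): max of VC(op4)=(0, 0, 1), then +1 on thread thr2 → (0, 0, 2)
VC(op5, invoked at 7): max of VC(op3)=(0, 1, 0), then +1 on thread thr1 → (0, 2, 0)
VC(op8, invoked at 14): max of VC(op4)=(0, 0, 1), VC(op5)=(0, 2, 0), then +1 on thread thr1 → (0, 3, 1)
VC(op2, invoked at 3): max of VC(op1)=(1, 0, 0), VC(op6)=(0, 0, 2), then +1 on thread thr0 → (2, 0, 2)
VC(op7, invoked at 13): max of VC(op2)=(2, 0, 2), then +1 on thread thr0 → (3, 0, 2)
target: VC(op2) = (2, 0, 2)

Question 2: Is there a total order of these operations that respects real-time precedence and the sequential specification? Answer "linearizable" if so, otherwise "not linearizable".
not linearizable

the violation lands at event 11, op2's response at time 11: events 1..10 linearize, events 1..11 do not
5 completed operations, 8 real-time-consistent orders — every FIFO queue replay fails
completion choices over the 1 pending operation (op6) were checked; none helps
one such order, op1, op2, op3, op4, op5 (pending dropped), breaks at step 2 where op2 dequeue() → 98 is illegal
one such order, op1, op2, op3, op5, op4 (pending dropped), breaks at step 2 where op2 dequeue() → 98 is illegal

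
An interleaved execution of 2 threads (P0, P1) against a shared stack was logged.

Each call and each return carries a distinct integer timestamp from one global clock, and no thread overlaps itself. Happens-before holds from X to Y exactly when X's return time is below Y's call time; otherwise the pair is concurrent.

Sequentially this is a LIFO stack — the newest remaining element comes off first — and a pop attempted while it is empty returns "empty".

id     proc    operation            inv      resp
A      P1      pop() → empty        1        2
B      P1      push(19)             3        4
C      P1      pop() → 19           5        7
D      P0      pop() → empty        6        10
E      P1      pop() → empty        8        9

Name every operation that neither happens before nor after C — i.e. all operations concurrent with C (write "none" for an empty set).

C runs from 5 to 7; window-overlapping ops are concurrent
A [1,2]: before
B [3,4]: before
D [6,10]: concurrent
E [8,9]: after

D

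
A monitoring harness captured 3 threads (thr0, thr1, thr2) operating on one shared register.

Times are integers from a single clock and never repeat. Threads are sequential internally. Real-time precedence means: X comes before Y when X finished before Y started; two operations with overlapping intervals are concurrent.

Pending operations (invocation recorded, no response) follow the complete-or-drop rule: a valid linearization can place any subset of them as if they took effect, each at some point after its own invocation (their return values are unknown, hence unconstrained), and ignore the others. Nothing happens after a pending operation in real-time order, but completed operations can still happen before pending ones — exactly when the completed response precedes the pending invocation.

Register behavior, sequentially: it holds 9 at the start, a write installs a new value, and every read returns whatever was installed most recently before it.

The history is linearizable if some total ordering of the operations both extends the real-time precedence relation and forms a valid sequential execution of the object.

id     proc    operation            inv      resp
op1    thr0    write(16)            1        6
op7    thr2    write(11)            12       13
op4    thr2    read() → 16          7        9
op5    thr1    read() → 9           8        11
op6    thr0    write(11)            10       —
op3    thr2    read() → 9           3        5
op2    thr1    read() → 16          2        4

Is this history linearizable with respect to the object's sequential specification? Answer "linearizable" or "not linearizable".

events 1..10 are fine; event 11 — the response of op5 at time 11 — makes the prefix non-linearizable
all 12 real-time-respecting orders fail — 5 completed register operations, no legal replay
no escape via the 1 pending operation (op6): every completion choice fails
e.g. op1, op2, op3, op4, op5 (pending dropped): illegal at step 3, since op3 read() → 9 cannot apply there
e.g. op1, op2, op3, op5, op4 (pending dropped): illegal at step 3, since op3 read() → 9 cannot apply there

not linearizable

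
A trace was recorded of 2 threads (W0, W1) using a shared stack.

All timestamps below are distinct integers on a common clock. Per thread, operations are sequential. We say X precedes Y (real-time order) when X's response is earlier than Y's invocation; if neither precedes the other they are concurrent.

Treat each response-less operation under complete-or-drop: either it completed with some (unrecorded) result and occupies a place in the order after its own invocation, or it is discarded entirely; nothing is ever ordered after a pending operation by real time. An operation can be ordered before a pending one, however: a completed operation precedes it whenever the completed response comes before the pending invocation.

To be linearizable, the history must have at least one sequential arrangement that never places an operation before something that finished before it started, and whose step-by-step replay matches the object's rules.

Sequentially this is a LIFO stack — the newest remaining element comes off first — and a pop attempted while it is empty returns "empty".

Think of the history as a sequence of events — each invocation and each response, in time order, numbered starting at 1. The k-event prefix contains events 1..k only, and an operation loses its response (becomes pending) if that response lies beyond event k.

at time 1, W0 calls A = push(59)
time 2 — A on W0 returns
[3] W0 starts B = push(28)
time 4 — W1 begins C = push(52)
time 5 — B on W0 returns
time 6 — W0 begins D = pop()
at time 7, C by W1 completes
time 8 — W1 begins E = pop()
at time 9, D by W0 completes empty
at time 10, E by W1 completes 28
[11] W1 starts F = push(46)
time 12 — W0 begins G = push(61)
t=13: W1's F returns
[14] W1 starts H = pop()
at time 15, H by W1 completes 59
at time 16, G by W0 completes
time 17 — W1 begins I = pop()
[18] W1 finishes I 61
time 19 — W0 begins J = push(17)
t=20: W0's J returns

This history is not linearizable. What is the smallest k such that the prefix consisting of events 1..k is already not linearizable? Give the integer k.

events 1..8 are still linearizable — one witness is A, B, C:
step 1: A push(59) — stack <59>
step 2: B push(28) — stack <59,28>
step 3: C push(52) — stack <59,28,52>
include event 9 — D responding at 9 — and every candidate order breaks
completion choices over the 1 pending operation (E) were checked; none helps
take A, B, C, D (pending dropped): step 4 already fails, because D pop() → empty cannot occur there
take A, B, D, C (pending dropped): step 3 already fails, because D pop() → empty cannot occur there

9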